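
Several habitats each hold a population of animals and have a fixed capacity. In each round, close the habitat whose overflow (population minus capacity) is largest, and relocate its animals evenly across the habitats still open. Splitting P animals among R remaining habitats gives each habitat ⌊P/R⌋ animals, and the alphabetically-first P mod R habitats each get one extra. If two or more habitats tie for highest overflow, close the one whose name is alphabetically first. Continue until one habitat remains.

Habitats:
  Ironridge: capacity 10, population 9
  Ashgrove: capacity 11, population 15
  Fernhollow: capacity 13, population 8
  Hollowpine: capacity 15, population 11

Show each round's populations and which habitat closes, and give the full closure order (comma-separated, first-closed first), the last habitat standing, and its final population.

Round 1: Ashgrove=15 Fernhollow=8 Hollowpine=11 Ironridge=9 → close Ashgrove (overflow 4)
  15÷3 = 5 each, +1 to first 0
Round 2: Fernhollow=13 Hollowpine=16 Ironridge=14 → close Ironridge (overflow 4)
  14÷2 = 7 each, +1 to first 0
Round 3: Fernhollow=20 Hollowpine=23 → close Hollowpine (overflow 8)
  23÷1 = 23 each, +1 to first 0

Closure order: Ashgrove, Ironridge, Hollowpine
Last habitat: Fernhollow with 43 animals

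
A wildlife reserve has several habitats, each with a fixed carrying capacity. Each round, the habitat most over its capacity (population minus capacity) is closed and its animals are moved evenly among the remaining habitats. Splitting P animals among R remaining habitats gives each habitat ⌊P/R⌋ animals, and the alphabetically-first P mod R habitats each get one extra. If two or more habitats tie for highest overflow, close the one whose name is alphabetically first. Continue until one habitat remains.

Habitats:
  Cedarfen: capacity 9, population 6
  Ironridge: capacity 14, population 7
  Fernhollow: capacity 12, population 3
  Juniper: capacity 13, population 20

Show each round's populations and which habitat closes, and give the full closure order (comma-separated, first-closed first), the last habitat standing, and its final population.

Closure order: Juniper, Cedarfen, Fernhollow
Last habitat: Ironridge with 36 animals

Round 1: Cedarfen=6 Fernhollow=3 Ironridge=7 Juniper=20 → close Juniper (overflow 7)
  20÷3 = 6 each, +1 to first 2
Round 2: Cedarfen=13 Fernhollow=10 Ironridge=13 → close Cedarfen (overflow 4)
  13÷2 = 6 each, +1 to first 1
Round 3: Fernhollow=17 Ironridge=19 → close Fernhollow (overflow 5)
  17÷1 = 17 each, +1 to first 0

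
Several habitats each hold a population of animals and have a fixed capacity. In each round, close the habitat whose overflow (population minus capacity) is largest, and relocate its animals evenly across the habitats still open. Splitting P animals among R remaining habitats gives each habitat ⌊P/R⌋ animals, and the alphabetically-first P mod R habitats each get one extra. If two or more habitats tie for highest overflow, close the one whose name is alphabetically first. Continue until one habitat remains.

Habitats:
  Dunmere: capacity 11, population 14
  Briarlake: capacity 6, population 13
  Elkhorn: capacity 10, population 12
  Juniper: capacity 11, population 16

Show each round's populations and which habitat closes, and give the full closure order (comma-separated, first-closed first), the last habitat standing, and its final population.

Closure order: Briarlake, Juniper, Dunmere
Last habitat: Elkhorn with 55 animals

Round 1: Briarlake=13 Dunmere=14 Elkhorn=12 Juniper=16 → close Briarlake (overflow 7)
  13÷3 = 4 each, +1 to first 1
Round 2: Dunmere=19 Elkhorn=16 Juniper=20 → close Juniper (overflow 9)
  20÷2 = 10 each, +1 to first 0
Round 3: Dunmere=29 Elkhorn=26 → close Dunmere (overflow 18)
  29÷1 = 29 each, +1 to first 0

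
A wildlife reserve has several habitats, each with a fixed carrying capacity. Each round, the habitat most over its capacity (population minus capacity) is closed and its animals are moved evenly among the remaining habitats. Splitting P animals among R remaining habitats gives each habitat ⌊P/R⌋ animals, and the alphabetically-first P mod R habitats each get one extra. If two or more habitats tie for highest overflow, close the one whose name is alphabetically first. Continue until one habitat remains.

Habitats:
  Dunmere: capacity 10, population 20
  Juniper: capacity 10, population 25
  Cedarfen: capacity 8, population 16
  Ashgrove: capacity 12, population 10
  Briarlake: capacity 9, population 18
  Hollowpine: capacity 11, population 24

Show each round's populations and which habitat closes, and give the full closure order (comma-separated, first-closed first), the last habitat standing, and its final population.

Round 1: Ashgrove=10 Briarlake=18 Cedarfen=16 Dunmere=20 Hollowpine=24 Juniper=25 → close Juniper (overflow 15)
  25÷5 = 5 each, +1 to first 0
Round 2: Ashgrove=15 Briarlake=23 Cedarfen=21 Dunmere=25 Hollowpine=29 → close Hollowpine (overflow 18)
  29÷4 = 7 each, +1 to first 1
Round 3: Ashgrove=23 Briarlake=30 Cedarfen=28 Dunmere=32 → close Dunmere (overflow 22)
  32÷3 = 10 each, +1 to first 2
Round 4: Ashgrove=34 Briarlake=41 Cedarfen=38 → close Briarlake (overflow 32)
  41÷2 = 20 each, +1 to first 1
Round 5: Ashgrove=55 Cedarfen=58 → close Cedarfen (overflow 50)
  58÷1 = 58 each, +1 to first 0

Closure order: Juniper, Hollowpine, Dunmere, Briarlake, Cedarfen
Last habitat: Ashgrove with 113 animals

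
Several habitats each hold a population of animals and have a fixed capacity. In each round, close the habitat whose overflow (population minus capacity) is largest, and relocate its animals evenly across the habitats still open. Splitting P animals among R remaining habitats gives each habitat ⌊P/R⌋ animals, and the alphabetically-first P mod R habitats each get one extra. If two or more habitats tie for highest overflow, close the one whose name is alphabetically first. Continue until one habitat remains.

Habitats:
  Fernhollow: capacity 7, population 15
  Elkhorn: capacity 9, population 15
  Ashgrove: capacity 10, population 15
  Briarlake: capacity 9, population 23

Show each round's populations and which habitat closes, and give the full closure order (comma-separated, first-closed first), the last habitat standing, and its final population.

Closure order: Briarlake, Fernhollow, Elkhorn
Last habitat: Ashgrove with 68 animals

Round 1: Ashgrove=15 Briarlake=23 Elkhorn=15 Fernhollow=15 → close Briarlake (overflow 14)
  23÷3 = 7 each, +1 to first 2
Round 2: Ashgrove=23 Elkhorn=23 Fernhollow=22 → close Fernhollow (overflow 15)
  22÷2 = 11 each, +1 to first 0
Round 3: Ashgrove=34 Elkhorn=34 → close Elkhorn (overflow 25)
  34÷1 = 34 each, +1 to first 0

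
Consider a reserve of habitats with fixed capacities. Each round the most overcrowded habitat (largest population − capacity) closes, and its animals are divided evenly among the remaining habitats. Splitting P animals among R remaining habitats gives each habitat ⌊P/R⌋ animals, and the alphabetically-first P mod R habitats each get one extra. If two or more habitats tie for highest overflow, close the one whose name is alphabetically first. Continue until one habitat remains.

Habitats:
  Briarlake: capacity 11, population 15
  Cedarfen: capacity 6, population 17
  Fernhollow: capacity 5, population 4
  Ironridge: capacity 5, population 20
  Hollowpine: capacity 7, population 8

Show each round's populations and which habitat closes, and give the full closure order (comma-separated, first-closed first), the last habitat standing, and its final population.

Round 1: Briarlake=15 Cedarfen=17 Fernhollow=4 Hollowpine=8 Ironridge=20 → close Ironridge (overflow 15)
  20÷4 = 5 each, +1 to first 0
Round 2: Briarlake=20 Cedarfen=22 Fernhollow=9 Hollowpine=13 → close Cedarfen (overflow 16)
  22÷3 = 7 each, +1 to first 1
Round 3: Briarlake=28 Fernhollow=16 Hollowpine=20 → close Briarlake (overflow 17)
  28÷2 = 14 each, +1 to first 0
Round 4: Fernhollow=30 Hollowpine=34 → close Hollowpine (overflow 27)
  34÷1 = 34 each, +1 to first 0

Closure order: Ironridge, Cedarfen, Briarlake, Hollowpine
Last habitat: Fernhollow with 64 animals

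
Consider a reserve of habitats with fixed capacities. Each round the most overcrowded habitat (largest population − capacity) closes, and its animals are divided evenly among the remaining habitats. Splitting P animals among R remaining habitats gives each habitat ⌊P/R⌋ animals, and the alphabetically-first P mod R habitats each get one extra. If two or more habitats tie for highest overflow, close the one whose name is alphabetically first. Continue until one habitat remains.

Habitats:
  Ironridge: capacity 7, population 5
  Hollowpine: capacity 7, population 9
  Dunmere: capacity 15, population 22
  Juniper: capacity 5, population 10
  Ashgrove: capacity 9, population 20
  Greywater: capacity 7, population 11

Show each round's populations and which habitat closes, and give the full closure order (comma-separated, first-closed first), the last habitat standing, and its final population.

Round 1: Ashgrove=20 Dunmere=22 Greywater=11 Hollowpine=9 Ironridge=5 Juniper=10 → close Ashgrove (overflow 11)
  20÷5 = 4 each, +1 to first 0
Round 2: Dunmere=26 Greywater=15 Hollowpine=13 Ironridge=9 Juniper=14 → close Dunmere (overflow 11)
  26÷4 = 6 each, +1 to first 2
Round 3: Greywater=22 Hollowpine=20 Ironridge=15 Juniper=20 → close Greywater (overflow 15)
  22÷3 = 7 each, +1 to first 1
Round 4: Hollowpine=28 Ironridge=22 Juniper=27 → close Juniper (overflow 22)
  27÷2 = 13 each, +1 to first 1
Round 5: Hollowpine=42 Ironridge=35 → close Hollowpine (overflow 35)
  42÷1 = 42 each, +1 to first 0

Closure order: Ashgrove, Dunmere, Greywater, Juniper, Hollowpine
Last habitat: Ironridge with 77 animals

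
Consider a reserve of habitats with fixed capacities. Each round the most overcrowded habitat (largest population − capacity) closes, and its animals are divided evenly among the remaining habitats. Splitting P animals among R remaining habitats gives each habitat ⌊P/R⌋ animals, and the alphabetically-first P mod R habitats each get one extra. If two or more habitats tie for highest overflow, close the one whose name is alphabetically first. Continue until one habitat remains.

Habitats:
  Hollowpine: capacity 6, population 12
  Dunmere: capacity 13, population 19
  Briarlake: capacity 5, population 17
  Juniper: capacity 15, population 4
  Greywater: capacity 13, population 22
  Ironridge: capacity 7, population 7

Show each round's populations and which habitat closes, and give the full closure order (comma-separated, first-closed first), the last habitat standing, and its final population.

Round 1: Briarlake=17 Dunmere=19 Greywater=22 Hollowpine=12 Ironridge=7 Juniper=4 → close Briarlake (overflow 12)
  17÷5 = 3 each, +1 to first 2
Round 2: Dunmere=23 Greywater=26 Hollowpine=15 Ironridge=10 Juniper=7 → close Greywater (overflow 13)
  26÷4 = 6 each, +1 to first 2
Round 3: Dunmere=30 Hollowpine=22 Ironridge=16 Juniper=13 → close Dunmere (overflow 17)
  30÷3 = 10 each, +1 to first 0
Round 4: Hollowpine=32 Ironridge=26 Juniper=23 → close Hollowpine (overflow 26)
  32÷2 = 16 each, +1 to first 0
Round 5: Ironridge=42 Juniper=39 → close Ironridge (overflow 35)
  42÷1 = 42 each, +1 to first 0

Closure order: Briarlake, Greywater, Dunmere, Hollowpine, Ironridge
Last habitat: Juniper with 81 animals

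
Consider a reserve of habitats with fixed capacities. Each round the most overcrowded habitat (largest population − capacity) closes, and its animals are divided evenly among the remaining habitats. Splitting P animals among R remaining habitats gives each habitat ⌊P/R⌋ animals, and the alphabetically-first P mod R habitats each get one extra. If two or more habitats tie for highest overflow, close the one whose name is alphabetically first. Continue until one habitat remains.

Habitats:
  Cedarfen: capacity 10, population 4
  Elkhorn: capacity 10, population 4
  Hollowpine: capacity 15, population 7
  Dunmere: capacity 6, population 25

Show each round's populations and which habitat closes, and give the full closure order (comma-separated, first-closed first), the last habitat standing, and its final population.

Round 1: Cedarfen=4 Dunmere=25 Elkhorn=4 Hollowpine=7 → close Dunmere (overflow 19)
  25÷3 = 8 each, +1 to first 1
Round 2: Cedarfen=13 Elkhorn=12 Hollowpine=15 → close Cedarfen (overflow 3)
  13÷2 = 6 each, +1 to first 1
Round 3: Elkhorn=19 Hollowpine=21 → close Elkhorn (overflow 9)
  19÷1 = 19 each, +1 to first 0

Closure order: Dunmere, Cedarfen, Elkhorn
Last habitat: Hollowpine with 40 animals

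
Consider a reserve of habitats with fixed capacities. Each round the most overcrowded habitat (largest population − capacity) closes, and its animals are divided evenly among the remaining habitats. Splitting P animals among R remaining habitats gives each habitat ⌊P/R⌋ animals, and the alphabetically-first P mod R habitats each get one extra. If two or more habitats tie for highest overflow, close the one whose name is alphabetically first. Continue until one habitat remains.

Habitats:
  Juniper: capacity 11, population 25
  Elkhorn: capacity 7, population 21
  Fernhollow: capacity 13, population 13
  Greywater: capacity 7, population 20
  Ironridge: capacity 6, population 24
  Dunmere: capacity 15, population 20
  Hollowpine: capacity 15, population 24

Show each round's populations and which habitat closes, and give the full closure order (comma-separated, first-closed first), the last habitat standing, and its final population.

Closure order: Ironridge, Elkhorn, Juniper, Greywater, Hollowpine, Dunmere
Last habitat: Fernhollow with 147 animals

Round 1: Dunmere=20 Elkhorn=21 Fernhollow=13 Greywater=20 Hollowpine=24 Ironridge=24 Juniper=25 → close Ironridge (overflow 18)
  24÷6 = 4 each, +1 to first 0
Round 2: Dunmere=24 Elkhorn=25 Fernhollow=17 Greywater=24 Hollowpine=28 Juniper=29 → close Elkhorn (overflow 18)
  25÷5 = 5 each, +1 to first 0
Round 3: Dunmere=29 Fernhollow=22 Greywater=29 Hollowpine=33 Juniper=34 → close Juniper (overflow 23)
  34÷4 = 8 each, +1 to first 2
Round 4: Dunmere=38 Fernhollow=31 Greywater=37 Hollowpine=41 → close Greywater (overflow 30)
  37÷3 = 12 each, +1 to first 1
Round 5: Dunmere=51 Fernhollow=43 Hollowpine=53 → close Hollowpine (overflow 38)
  53÷2 = 26 each, +1 to first 1
Round 6: Dunmere=78 Fernhollow=69 → close Dunmere (overflow 63)
  78÷1 = 78 each, +1 to first 0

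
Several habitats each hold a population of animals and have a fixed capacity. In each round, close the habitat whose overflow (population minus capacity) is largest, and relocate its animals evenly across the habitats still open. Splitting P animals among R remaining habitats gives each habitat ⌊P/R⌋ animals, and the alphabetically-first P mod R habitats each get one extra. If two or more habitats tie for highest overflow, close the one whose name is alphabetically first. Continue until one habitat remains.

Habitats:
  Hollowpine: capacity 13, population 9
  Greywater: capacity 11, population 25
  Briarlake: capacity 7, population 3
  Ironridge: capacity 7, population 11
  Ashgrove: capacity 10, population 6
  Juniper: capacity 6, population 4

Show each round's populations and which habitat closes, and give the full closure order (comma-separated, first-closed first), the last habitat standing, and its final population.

Round 1: Ashgrove=6 Briarlake=3 Greywater=25 Hollowpine=9 Ironridge=11 Juniper=4 → close Greywater (overflow 14)
  25÷5 = 5 each, +1 to first 0
Round 2: Ashgrove=11 Briarlake=8 Hollowpine=14 Ironridge=16 Juniper=9 → close Ironridge (overflow 9)
  16÷4 = 4 each, +1 to first 0
Round 3: Ashgrove=15 Briarlake=12 Hollowpine=18 Juniper=13 → close Juniper (overflow 7)
  13÷3 = 4 each, +1 to first 1
Round 4: Ashgrove=20 Briarlake=16 Hollowpine=22 → close Ashgrove (overflow 10)
  20÷2 = 10 each, +1 to first 0
Round 5: Briarlake=26 Hollowpine=32 → close Briarlake (overflow 19)
  26÷1 = 26 each, +1 to first 0

Closure order: Greywater, Ironridge, Juniper, Ashgrove, Briarlake
Last habitat: Hollowpine with 58 animals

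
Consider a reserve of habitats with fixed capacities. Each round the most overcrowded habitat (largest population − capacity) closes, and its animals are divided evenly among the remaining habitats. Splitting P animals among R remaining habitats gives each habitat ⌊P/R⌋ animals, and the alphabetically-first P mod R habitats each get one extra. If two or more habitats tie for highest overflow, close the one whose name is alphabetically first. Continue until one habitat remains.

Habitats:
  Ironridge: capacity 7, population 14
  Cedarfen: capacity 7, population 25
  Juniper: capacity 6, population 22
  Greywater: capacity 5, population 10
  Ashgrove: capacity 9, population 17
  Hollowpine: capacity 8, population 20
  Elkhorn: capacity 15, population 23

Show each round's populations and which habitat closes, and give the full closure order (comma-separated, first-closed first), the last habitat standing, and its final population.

Closure order: Cedarfen, Juniper, Hollowpine, Ashgrove, Elkhorn, Ironridge
Last habitat: Greywater with 131 animals

Round 1: Ashgrove=17 Cedarfen=25 Elkhorn=23 Greywater=10 Hollowpine=20 Ironridge=14 Juniper=22 → close Cedarfen (overflow 18)
  25÷6 = 4 each, +1 to first 1
Round 2: Ashgrove=22 Elkhorn=27 Greywater=14 Hollowpine=24 Ironridge=18 Juniper=26 → close Juniper (overflow 20)
  26÷5 = 5 each, +1 to first 1
Round 3: Ashgrove=28 Elkhorn=32 Greywater=19 Hollowpine=29 Ironridge=23 → close Hollowpine (overflow 21)
  29÷4 = 7 each, +1 to first 1
Round 4: Ashgrove=36 Elkhorn=39 Greywater=26 Ironridge=30 → close Ashgrove (overflow 27)
  36÷3 = 12 each, +1 to first 0
Round 5: Elkhorn=51 Greywater=38 Ironridge=42 → close Elkhorn (overflow 36)
  51÷2 = 25 each, +1 to first 1
Round 6: Greywater=64 Ironridge=67 → close Ironridge (overflow 60)
  67÷1 = 67 each, +1 to first 0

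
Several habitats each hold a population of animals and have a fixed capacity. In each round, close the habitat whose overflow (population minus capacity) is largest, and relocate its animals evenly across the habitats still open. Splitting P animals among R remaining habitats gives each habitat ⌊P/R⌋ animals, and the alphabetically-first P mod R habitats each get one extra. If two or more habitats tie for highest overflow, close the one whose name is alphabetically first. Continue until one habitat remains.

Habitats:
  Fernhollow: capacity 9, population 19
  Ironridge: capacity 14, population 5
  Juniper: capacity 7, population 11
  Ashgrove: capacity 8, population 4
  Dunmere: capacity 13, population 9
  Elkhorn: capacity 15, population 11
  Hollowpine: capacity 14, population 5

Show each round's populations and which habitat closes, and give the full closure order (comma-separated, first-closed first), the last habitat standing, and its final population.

Closure order: Fernhollow, Juniper, Ashgrove, Dunmere, Elkhorn, Hollowpine
Last habitat: Ironridge with 64 animals

Round 1: Ashgrove=4 Dunmere=9 Elkhorn=11 Fernhollow=19 Hollowpine=5 Ironridge=5 Juniper=11 → close Fernhollow (overflow 10)
  19÷6 = 3 each, +1 to first 1
Round 2: Ashgrove=8 Dunmere=12 Elkhorn=14 Hollowpine=8 Ironridge=8 Juniper=14 → close Juniper (overflow 7)
  14÷5 = 2 each, +1 to first 4
Round 3: Ashgrove=11 Dunmere=15 Elkhorn=17 Hollowpine=11 Ironridge=10 → close Ashgrove (overflow 3)
  11÷4 = 2 each, +1 to first 3
Round 4: Dunmere=18 Elkhorn=20 Hollowpine=14 Ironridge=12 → close Dunmere (overflow 5)
  18÷3 = 6 each, +1 to first 0
Round 5: Elkhorn=26 Hollowpine=20 Ironridge=18 → close Elkhorn (overflow 11)
  26÷2 = 13 each, +1 to first 0
Round 6: Hollowpine=33 Ironridge=31 → close Hollowpine (overflow 19)
  33÷1 = 33 each, +1 to first 0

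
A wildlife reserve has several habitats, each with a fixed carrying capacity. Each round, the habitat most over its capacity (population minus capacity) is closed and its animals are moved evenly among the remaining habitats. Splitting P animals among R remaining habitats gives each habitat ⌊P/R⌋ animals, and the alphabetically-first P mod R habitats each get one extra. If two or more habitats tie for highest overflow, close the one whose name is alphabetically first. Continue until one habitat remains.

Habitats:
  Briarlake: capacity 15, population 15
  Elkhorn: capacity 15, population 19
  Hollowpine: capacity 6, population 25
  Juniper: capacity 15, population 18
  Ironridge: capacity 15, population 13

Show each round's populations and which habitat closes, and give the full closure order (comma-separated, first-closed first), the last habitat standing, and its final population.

Closure order: Hollowpine, Elkhorn, Juniper, Briarlake
Last habitat: Ironridge with 90 animals

Round 1: Briarlake=15 Elkhorn=19 Hollowpine=25 Ironridge=13 Juniper=18 → close Hollowpine (overflow 19)
  25÷4 = 6 each, +1 to first 1
Round 2: Briarlake=22 Elkhorn=25 Ironridge=19 Juniper=24 → close Elkhorn (overflow 10)
  25÷3 = 8 each, +1 to first 1
Round 3: Briarlake=31 Ironridge=27 Juniper=32 → close Juniper (overflow 17)
  32÷2 = 16 each, +1 to first 0
Round 4: Briarlake=47 Ironridge=43 → close Briarlake (overflow 32)
  47÷1 = 47 each, +1 to first 0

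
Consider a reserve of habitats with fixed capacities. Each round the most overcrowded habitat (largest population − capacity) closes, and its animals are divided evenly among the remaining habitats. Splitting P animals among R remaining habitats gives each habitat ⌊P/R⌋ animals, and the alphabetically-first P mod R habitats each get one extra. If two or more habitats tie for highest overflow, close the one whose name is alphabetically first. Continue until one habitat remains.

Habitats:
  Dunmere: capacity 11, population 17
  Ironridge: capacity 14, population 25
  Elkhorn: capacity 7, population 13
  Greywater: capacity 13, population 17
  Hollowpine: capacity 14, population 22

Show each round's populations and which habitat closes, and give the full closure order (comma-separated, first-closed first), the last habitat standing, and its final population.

Round 1: Dunmere=17 Elkhorn=13 Greywater=17 Hollowpine=22 Ironridge=25 → close Ironridge (overflow 11)
  25÷4 = 6 each, +1 to first 1
Round 2: Dunmere=24 Elkhorn=19 Greywater=23 Hollowpine=28 → close Hollowpine (overflow 14)
  28÷3 = 9 each, +1 to first 1
Round 3: Dunmere=34 Elkhorn=28 Greywater=32 → close Dunmere (overflow 23)
  34÷2 = 17 each, +1 to first 0
Round 4: Elkhorn=45 Greywater=49 → close Elkhorn (overflow 38)
  45÷1 = 45 each, +1 to first 0

Closure order: Ironridge, Hollowpine, Dunmere, Elkhorn
Last habitat: Greywater with 94 animals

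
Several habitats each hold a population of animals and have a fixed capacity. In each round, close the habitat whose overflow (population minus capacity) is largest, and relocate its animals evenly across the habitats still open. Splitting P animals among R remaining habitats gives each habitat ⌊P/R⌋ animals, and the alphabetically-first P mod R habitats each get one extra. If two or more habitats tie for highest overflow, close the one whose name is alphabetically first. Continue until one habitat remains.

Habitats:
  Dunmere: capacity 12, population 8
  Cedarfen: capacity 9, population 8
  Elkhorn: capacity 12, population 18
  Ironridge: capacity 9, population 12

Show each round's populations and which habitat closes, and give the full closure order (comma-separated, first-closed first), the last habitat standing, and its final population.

Closure order: Elkhorn, Ironridge, Cedarfen
Last habitat: Dunmere with 46 animals

Round 1: Cedarfen=8 Dunmere=8 Elkhorn=18 Ironridge=12 → close Elkhorn (overflow 6)
  18÷3 = 6 each, +1 to first 0
Round 2: Cedarfen=14 Dunmere=14 Ironridge=18 → close Ironridge (overflow 9)
  18÷2 = 9 each, +1 to first 0
Round 3: Cedarfen=23 Dunmere=23 → close Cedarfen (overflow 14)
  23÷1 = 23 each, +1 to first 0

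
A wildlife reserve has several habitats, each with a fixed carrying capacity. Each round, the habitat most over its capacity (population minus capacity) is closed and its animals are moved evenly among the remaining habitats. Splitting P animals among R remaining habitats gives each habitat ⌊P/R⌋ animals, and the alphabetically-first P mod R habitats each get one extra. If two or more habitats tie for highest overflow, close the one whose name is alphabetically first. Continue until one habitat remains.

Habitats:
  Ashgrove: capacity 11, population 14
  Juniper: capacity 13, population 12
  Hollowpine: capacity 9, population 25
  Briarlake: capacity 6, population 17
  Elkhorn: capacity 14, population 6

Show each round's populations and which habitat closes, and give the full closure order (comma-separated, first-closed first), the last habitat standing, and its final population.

Closure order: Hollowpine, Briarlake, Ashgrove, Juniper
Last habitat: Elkhorn with 74 animals

Round 1: Ashgrove=14 Briarlake=17 Elkhorn=6 Hollowpine=25 Juniper=12 → close Hollowpine (overflow 16)
  25÷4 = 6 each, +1 to first 1
Round 2: Ashgrove=21 Briarlake=23 Elkhorn=12 Juniper=18 → close Briarlake (overflow 17)
  23÷3 = 7 each, +1 to first 2
Round 3: Ashgrove=29 Elkhorn=20 Juniper=25 → close Ashgrove (overflow 18)
  29÷2 = 14 each, +1 to first 1
Round 4: Elkhorn=35 Juniper=39 → close Juniper (overflow 26)
  39÷1 = 39 each, +1 to first 0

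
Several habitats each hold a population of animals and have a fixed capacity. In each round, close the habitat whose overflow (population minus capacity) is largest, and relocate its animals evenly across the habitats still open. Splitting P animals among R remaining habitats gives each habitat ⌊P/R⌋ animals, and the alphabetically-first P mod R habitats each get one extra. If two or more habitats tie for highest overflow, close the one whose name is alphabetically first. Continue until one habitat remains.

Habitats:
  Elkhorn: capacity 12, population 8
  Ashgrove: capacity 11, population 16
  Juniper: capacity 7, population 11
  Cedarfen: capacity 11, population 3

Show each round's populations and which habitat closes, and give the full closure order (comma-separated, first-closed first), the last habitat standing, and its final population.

Closure order: Ashgrove, Juniper, Elkhorn
Last habitat: Cedarfen with 38 animals

Round 1: Ashgrove=16 Cedarfen=3 Elkhorn=8 Juniper=11 → close Ashgrove (overflow 5)
  16÷3 = 5 each, +1 to first 1
Round 2: Cedarfen=9 Elkhorn=13 Juniper=16 → close Juniper (overflow 9)
  16÷2 = 8 each, +1 to first 0
Round 3: Cedarfen=17 Elkhorn=21 → close Elkhorn (overflow 9)
  21÷1 = 21 each, +1 to first 0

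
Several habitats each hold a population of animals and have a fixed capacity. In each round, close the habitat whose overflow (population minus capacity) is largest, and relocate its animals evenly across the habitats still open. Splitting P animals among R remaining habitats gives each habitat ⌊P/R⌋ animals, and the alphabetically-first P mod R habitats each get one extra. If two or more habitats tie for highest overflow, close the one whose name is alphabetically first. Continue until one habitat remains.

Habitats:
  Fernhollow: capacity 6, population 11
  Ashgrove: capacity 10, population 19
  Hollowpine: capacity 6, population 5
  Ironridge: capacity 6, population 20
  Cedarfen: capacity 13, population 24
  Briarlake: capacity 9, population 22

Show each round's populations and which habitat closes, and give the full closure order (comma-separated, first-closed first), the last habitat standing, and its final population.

Round 1: Ashgrove=19 Briarlake=22 Cedarfen=24 Fernhollow=11 Hollowpine=5 Ironridge=20 → close Ironridge (overflow 14)
  20÷5 = 4 each, +1 to first 0
Round 2: Ashgrove=23 Briarlake=26 Cedarfen=28 Fernhollow=15 Hollowpine=9 → close Briarlake (overflow 17)
  26÷4 = 6 each, +1 to first 2
Round 3: Ashgrove=30 Cedarfen=35 Fernhollow=21 Hollowpine=15 → close Cedarfen (overflow 22)
  35÷3 = 11 each, +1 to first 2
Round 4: Ashgrove=42 Fernhollow=33 Hollowpine=26 → close Ashgrove (overflow 32)
  42÷2 = 21 each, +1 to first 0
Round 5: Fernhollow=54 Hollowpine=47 → close Fernhollow (overflow 48)
  54÷1 = 54 each, +1 to first 0

Closure order: Ironridge, Briarlake, Cedarfen, Ashgrove, Fernhollow
Last habitat: Hollowpine with 101 animals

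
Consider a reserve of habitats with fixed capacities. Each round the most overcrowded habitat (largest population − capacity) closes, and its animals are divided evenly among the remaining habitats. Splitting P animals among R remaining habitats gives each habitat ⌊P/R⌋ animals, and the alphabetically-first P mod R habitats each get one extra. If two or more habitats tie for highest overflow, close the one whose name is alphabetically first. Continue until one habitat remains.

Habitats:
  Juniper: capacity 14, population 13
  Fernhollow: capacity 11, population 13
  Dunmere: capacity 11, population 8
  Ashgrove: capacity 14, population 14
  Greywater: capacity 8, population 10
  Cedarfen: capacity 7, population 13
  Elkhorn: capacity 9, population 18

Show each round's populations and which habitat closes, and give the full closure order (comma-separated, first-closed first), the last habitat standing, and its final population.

Round 1: Ashgrove=14 Cedarfen=13 Dunmere=8 Elkhorn=18 Fernhollow=13 Greywater=10 Juniper=13 → close Elkhorn (overflow 9)
  18÷6 = 3 each, +1 to first 0
Round 2: Ashgrove=17 Cedarfen=16 Dunmere=11 Fernhollow=16 Greywater=13 Juniper=16 → close Cedarfen (overflow 9)
  16÷5 = 3 each, +1 to first 1
Round 3: Ashgrove=21 Dunmere=14 Fernhollow=19 Greywater=16 Juniper=19 → close Fernhollow (overflow 8)
  19÷4 = 4 each, +1 to first 3
Round 4: Ashgrove=26 Dunmere=19 Greywater=21 Juniper=23 → close Greywater (overflow 13)
  21÷3 = 7 each, +1 to first 0
Round 5: Ashgrove=33 Dunmere=26 Juniper=30 → close Ashgrove (overflow 19)
  33÷2 = 16 each, +1 to first 1
Round 6: Dunmere=43 Juniper=46 → close Dunmere (overflow 32)
  43÷1 = 43 each, +1 to first 0

Closure order: Elkhorn, Cedarfen, Fernhollow, Greywater, Ashgrove, Dunmere
Last habitat: Juniper with 89 animals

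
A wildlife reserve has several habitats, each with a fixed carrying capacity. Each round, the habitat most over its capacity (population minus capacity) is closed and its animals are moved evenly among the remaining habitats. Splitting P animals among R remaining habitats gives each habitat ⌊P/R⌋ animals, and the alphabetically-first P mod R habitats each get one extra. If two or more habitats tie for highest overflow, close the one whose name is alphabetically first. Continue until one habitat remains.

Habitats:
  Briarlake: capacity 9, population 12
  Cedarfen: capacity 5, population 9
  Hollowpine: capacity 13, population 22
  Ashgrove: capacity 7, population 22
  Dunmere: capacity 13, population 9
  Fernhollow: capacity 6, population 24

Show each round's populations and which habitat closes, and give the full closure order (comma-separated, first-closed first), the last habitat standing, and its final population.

Closure order: Fernhollow, Ashgrove, Hollowpine, Cedarfen, Briarlake
Last habitat: Dunmere with 98 animals

Round 1: Ashgrove=22 Briarlake=12 Cedarfen=9 Dunmere=9 Fernhollow=24 Hollowpine=22 → close Fernhollow (overflow 18)
  24÷5 = 4 each, +1 to first 4
Round 2: Ashgrove=27 Briarlake=17 Cedarfen=14 Dunmere=14 Hollowpine=26 → close Ashgrove (overflow 20)
  27÷4 = 6 each, +1 to first 3
Round 3: Briarlake=24 Cedarfen=21 Dunmere=21 Hollowpine=32 → close Hollowpine (overflow 19)
  32÷3 = 10 each, +1 to first 2
Round 4: Briarlake=35 Cedarfen=32 Dunmere=31 → close Cedarfen (overflow 27)
  32÷2 = 16 each, +1 to first 0
Round 5: Briarlake=51 Dunmere=47 → close Briarlake (overflow 42)
  51÷1 = 51 each, +1 to first 0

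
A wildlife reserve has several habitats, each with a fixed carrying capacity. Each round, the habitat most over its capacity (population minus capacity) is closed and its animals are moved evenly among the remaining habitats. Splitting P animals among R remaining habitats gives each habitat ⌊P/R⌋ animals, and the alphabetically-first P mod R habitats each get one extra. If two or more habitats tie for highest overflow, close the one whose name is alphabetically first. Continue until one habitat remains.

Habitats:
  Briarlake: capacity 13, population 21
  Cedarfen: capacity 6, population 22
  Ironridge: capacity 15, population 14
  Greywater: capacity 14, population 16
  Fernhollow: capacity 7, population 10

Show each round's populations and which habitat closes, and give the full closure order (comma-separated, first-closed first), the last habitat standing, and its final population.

Round 1: Briarlake=21 Cedarfen=22 Fernhollow=10 Greywater=16 Ironridge=14 → close Cedarfen (overflow 16)
  22÷4 = 5 each, +1 to first 2
Round 2: Briarlake=27 Fernhollow=16 Greywater=21 Ironridge=19 → close Briarlake (overflow 14)
  27÷3 = 9 each, +1 to first 0
Round 3: Fernhollow=25 Greywater=30 Ironridge=28 → close Fernhollow (overflow 18)
  25÷2 = 12 each, +1 to first 1
Round 4: Greywater=43 Ironridge=40 → close Greywater (overflow 29)
  43÷1 = 43 each, +1 to first 0

Closure order: Cedarfen, Briarlake, Fernhollow, Greywater
Last habitat: Ironridge with 83 animals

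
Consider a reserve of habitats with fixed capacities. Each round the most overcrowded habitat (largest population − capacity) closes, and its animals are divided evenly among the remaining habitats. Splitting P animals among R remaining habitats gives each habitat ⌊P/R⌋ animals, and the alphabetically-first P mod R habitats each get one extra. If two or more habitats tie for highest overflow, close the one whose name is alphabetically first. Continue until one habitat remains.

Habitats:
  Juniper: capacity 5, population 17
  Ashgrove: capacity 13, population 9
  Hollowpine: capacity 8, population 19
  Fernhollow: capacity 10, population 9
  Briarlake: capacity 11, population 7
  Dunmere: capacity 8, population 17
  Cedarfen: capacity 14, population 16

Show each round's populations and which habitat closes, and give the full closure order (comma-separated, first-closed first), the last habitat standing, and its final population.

Closure order: Juniper, Hollowpine, Dunmere, Cedarfen, Fernhollow, Ashgrove
Last habitat: Briarlake with 94 animals

Round 1: Ashgrove=9 Briarlake=7 Cedarfen=16 Dunmere=17 Fernhollow=9 Hollowpine=19 Juniper=17 → close Juniper (overflow 12)
  17÷6 = 2 each, +1 to first 5
Round 2: Ashgrove=12 Briarlake=10 Cedarfen=19 Dunmere=20 Fernhollow=12 Hollowpine=21 → close Hollowpine (overflow 13)
  21÷5 = 4 each, +1 to first 1
Round 3: Ashgrove=17 Briarlake=14 Cedarfen=23 Dunmere=24 Fernhollow=16 → close Dunmere (overflow 16)
  24÷4 = 6 each, +1 to first 0
Round 4: Ashgrove=23 Briarlake=20 Cedarfen=29 Fernhollow=22 → close Cedarfen (overflow 15)
  29÷3 = 9 each, +1 to first 2
Round 5: Ashgrove=33 Briarlake=30 Fernhollow=31 → close Fernhollow (overflow 21)
  31÷2 = 15 each, +1 to first 1
Round 6: Ashgrove=49 Briarlake=45 → close Ashgrove (overflow 36)
  49÷1 = 49 each, +1 to first 0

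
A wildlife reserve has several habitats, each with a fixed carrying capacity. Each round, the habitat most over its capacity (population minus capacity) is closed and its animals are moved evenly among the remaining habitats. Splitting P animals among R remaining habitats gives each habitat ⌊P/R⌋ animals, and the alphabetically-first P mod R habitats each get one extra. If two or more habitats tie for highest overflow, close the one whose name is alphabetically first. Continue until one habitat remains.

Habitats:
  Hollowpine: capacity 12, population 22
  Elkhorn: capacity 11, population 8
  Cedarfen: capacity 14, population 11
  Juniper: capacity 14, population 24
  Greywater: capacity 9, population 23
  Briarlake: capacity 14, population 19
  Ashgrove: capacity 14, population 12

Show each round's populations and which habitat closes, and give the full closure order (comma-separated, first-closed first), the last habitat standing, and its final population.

Closure order: Greywater, Hollowpine, Juniper, Briarlake, Ashgrove, Cedarfen
Last habitat: Elkhorn with 119 animals

Round 1: Ashgrove=12 Briarlake=19 Cedarfen=11 Elkhorn=8 Greywater=23 Hollowpine=22 Juniper=24 → close Greywater (overflow 14)
  23÷6 = 3 each, +1 to first 5
Round 2: Ashgrove=16 Briarlake=23 Cedarfen=15 Elkhorn=12 Hollowpine=26 Juniper=27 → close Hollowpine (overflow 14)
  26÷5 = 5 each, +1 to first 1
Round 3: Ashgrove=22 Briarlake=28 Cedarfen=20 Elkhorn=17 Juniper=32 → close Juniper (overflow 18)
  32÷4 = 8 each, +1 to first 0
Round 4: Ashgrove=30 Briarlake=36 Cedarfen=28 Elkhorn=25 → close Briarlake (overflow 22)
  36÷3 = 12 each, +1 to first 0
Round 5: Ashgrove=42 Cedarfen=40 Elkhorn=37 → close Ashgrove (overflow 28)
  42÷2 = 21 each, +1 to first 0
Round 6: Cedarfen=61 Elkhorn=58 → close Cedarfen (overflow 47)
  61÷1 = 61 each, +1 to first 0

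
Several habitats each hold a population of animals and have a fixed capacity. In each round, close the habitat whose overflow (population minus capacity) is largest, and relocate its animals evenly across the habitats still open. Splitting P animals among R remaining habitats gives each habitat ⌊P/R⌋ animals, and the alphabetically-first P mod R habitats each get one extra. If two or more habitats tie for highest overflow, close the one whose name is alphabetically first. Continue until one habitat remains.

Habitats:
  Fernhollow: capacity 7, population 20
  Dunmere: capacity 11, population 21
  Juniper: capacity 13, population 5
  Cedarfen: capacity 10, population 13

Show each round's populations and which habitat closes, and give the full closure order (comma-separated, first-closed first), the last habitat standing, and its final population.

Closure order: Fernhollow, Dunmere, Cedarfen
Last habitat: Juniper with 59 animals

Round 1: Cedarfen=13 Dunmere=21 Fernhollow=20 Juniper=5 → close Fernhollow (overflow 13)
  20÷3 = 6 each, +1 to first 2
Round 2: Cedarfen=20 Dunmere=28 Juniper=11 → close Dunmere (overflow 17)
  28÷2 = 14 each, +1 to first 0
Round 3: Cedarfen=34 Juniper=25 → close Cedarfen (overflow 24)
  34÷1 = 34 each, +1 to first 0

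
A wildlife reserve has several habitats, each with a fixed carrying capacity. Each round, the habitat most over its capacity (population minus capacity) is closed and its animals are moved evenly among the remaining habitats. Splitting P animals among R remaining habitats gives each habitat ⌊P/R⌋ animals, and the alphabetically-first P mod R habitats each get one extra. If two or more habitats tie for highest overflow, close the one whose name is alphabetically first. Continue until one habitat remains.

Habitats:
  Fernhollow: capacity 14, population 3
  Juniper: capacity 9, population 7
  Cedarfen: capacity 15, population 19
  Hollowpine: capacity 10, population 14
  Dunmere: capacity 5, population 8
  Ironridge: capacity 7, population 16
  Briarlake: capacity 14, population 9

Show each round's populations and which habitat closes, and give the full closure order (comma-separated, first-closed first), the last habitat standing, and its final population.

Closure order: Ironridge, Cedarfen, Dunmere, Hollowpine, Juniper, Briarlake
Last habitat: Fernhollow with 76 animals

Round 1: Briarlake=9 Cedarfen=19 Dunmere=8 Fernhollow=3 Hollowpine=14 Ironridge=16 Juniper=7 → close Ironridge (overflow 9)
  16÷6 = 2 each, +1 to first 4
Round 2: Briarlake=12 Cedarfen=22 Dunmere=11 Fernhollow=6 Hollowpine=16 Juniper=9 → close Cedarfen (overflow 7)
  22÷5 = 4 each, +1 to first 2
Round 3: Briarlake=17 Dunmere=16 Fernhollow=10 Hollowpine=20 Juniper=13 → close Dunmere (overflow 11)
  16÷4 = 4 each, +1 to first 0
Round 4: Briarlake=21 Fernhollow=14 Hollowpine=24 Juniper=17 → close Hollowpine (overflow 14)
  24÷3 = 8 each, +1 to first 0
Round 5: Briarlake=29 Fernhollow=22 Juniper=25 → close Juniper (overflow 16)
  25÷2 = 12 each, +1 to first 1
Round 6: Briarlake=42 Fernhollow=34 → close Briarlake (overflow 28)
  42÷1 = 42 each, +1 to first 0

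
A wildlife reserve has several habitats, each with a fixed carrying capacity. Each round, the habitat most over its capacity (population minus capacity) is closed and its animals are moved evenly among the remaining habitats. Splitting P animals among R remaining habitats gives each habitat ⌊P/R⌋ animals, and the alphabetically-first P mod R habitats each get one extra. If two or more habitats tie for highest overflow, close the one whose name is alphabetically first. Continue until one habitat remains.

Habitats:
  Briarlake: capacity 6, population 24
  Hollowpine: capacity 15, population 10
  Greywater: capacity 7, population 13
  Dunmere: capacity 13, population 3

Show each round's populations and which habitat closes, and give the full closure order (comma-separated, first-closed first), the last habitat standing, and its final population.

Closure order: Briarlake, Greywater, Hollowpine
Last habitat: Dunmere with 50 animals

Round 1: Briarlake=24 Dunmere=3 Greywater=13 Hollowpine=10 → close Briarlake (overflow 18)
  24÷3 = 8 each, +1 to first 0
Round 2: Dunmere=11 Greywater=21 Hollowpine=18 → close Greywater (overflow 14)
  21÷2 = 10 each, +1 to first 1
Round 3: Dunmere=22 Hollowpine=28 → close Hollowpine (overflow 13)
  28÷1 = 28 each, +1 to first 0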